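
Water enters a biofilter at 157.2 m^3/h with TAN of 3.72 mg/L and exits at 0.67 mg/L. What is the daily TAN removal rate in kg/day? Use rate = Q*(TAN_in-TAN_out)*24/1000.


Concentration drop: TAN_in - TAN_out = 3.72 - 0.67 = 3.05 mg/L
Hourly TAN removed = Q * dTAN = 157.2 m^3/h * 3.05 mg/L = 479.46 g/h  (m^3/h * mg/L = g/h)
Daily TAN removed = 479.46 * 24 = 11507.04 g/day
Convert to kg/day: 11507.04 / 1000 = 11.50704 kg/day

11.50704 kg/day


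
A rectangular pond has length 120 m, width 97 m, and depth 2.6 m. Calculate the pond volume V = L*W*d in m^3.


Base area = L * W = 120 * 97 = 11640 m^2
Volume = area * depth = 11640 * 2.6 = 30264 m^3

30264 m^3


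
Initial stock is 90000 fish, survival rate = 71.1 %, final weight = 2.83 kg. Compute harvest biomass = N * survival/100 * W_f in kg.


Survivors = 90000 * 71.1/100 = 63990 fish
Harvest biomass = survivors * W_f = 63990 * 2.83 = 181091.7 kg

181091.7 kg


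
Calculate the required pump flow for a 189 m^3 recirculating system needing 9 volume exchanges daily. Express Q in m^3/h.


Daily recirculation volume = 189 m^3 * 9 = 1701 m^3/day
Flow rate Q = daily volume / 24 h = 1701 / 24 = 70.875 m^3/h

70.875 m^3/h


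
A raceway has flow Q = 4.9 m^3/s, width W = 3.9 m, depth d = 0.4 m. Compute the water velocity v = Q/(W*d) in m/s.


Cross-sectional area = W * d = 3.9 * 0.4 = 1.56 m^2
Velocity = Q / A = 4.9 / 1.56 = 3.14103 m/s

3.14103 m/s


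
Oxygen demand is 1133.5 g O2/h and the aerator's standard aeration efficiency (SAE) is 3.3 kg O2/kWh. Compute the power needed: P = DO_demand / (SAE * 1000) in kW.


SAE in g O2/kWh = 3.3 * 1000 = 3300 g/kWh
P = DO_demand / SAE_g = 1133.5 / 3300 = 0.343485 kW

0.343485 kW


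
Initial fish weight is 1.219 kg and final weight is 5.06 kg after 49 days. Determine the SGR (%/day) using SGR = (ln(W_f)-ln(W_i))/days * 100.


ln(W_f) = ln(5.06) = 1.6213665
ln(W_i) = ln(1.219) = 0.19803085
ln(W_f) - ln(W_i) = 1.6213665 - 0.19803085 = 1.4233356
SGR = 1.4233356 / 49 * 100 = 2.90477 %/day

2.90477 %/day


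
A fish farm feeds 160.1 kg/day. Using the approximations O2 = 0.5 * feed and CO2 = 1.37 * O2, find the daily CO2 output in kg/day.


O2 = 160.1 * 0.5 = 80.05
CO2 = 80.05 * 1.37 = 109.6685

109.6685 kg/day


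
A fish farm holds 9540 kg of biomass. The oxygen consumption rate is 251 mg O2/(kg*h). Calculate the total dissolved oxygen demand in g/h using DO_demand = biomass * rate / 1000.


Total O2 consumption (mg/h) = 9540 kg * 251 mg/(kg*h) = 2394540 mg/h
Convert to g/h: 2394540 / 1000 = 2394.54 g/h

2394.54 g/h


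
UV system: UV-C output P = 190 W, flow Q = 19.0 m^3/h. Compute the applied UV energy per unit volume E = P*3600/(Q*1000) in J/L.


Energy delivered per hour = 190 W * 3600 s = 684000 J/h
Volume treated per hour = 19.0 m^3/h * 1000 = 19000 L/h
dose = 684000 / 19000 = 36 J/L

36 J/L


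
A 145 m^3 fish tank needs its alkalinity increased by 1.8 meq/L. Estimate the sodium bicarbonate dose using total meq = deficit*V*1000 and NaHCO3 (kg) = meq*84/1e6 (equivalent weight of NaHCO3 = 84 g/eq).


Tank volume in L = 145 m^3 * 1000 = 145000 L
Total meq required = 1.8 meq/L * 145000 L = 261000 meq
NaHCO3 mass = 261000 meq * 84 mg/meq / 1e6 = 21.924 kg

21.924 kg


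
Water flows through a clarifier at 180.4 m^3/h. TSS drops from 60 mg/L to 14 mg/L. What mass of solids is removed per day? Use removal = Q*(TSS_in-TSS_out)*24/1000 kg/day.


Concentration drop: TSS_in - TSS_out = 60 - 14 = 46 mg/L
Hourly solids removed = Q * dTSS = 180.4 m^3/h * 46 mg/L = 8298.4 g/h  (m^3/h * mg/L = g/h)
Daily solids removed = 8298.4 * 24 = 199161.6 g/day
Convert g to kg: 199161.6 / 1000 = 199.1616 kg/day

199.1616 kg/day


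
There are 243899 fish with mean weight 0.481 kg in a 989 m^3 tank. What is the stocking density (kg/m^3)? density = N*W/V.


Total biomass = 243899 fish * 0.481 kg = 117315.419 kg
Density = total biomass / volume = 117315.419 / 989 = 118.62 kg/m^3

118.62 kg/m^3


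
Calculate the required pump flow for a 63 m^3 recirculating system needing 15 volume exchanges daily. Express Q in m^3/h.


Daily recirculation volume = 63 m^3 * 15 = 945 m^3/day
Flow rate Q = daily volume / 24 h = 945 / 24 = 39.375 m^3/h

39.375 m^3/h


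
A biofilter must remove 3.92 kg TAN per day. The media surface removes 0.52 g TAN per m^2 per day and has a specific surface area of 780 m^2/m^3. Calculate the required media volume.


A = 3.92*1000 / 0.52 = 7538.4615 m^2
V = 7538.4615 / 780 = 9.66469

9.66469 m^3


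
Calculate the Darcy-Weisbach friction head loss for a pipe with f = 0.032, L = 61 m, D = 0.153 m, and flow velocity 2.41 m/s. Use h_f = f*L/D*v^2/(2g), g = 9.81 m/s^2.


v^2 = 2.41^2 = 5.8081 m^2/s^2
L/D = 61/0.153 = 398.69281
h_f = f*(L/D)*v^2/(2g) = 0.032 * 398.69281 * 5.8081 / 19.62 = 3.7768 m

3.7768 m


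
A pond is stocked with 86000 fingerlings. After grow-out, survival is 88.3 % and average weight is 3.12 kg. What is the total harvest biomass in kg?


Survivors = 86000 * 88.3/100 = 75938 fish
Harvest biomass = survivors * W_f = 75938 * 3.12 = 236926.56 kg

236926.56 kg


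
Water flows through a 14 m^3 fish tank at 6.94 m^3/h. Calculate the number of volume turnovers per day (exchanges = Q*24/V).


Daily flow volume = 6.94 m^3/h * 24 h = 166.56 m^3/day
Exchanges = daily flow / tank volume = 166.56 / 14 = 11.8971 exchanges/day

11.8971 exchanges/day


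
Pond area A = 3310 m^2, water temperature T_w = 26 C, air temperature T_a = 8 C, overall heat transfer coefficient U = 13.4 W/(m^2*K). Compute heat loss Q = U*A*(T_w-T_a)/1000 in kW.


Temperature difference dT = 26 - 8 = 18 K
Heat loss (W) = U * A * dT = 13.4 * 3310 * 18 = 798372 W
Convert to kW: 798372 / 1000 = 798.372 kW

798.372 kW


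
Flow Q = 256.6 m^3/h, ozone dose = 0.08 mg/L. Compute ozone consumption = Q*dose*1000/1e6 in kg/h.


O3 demand (mg/h) = Q * dose * 1000 = 256.6 * 0.08 * 1000 = 20528 mg/h
Convert mg to kg: 20528 / 1e6 = 0.020528 kg/h

0.020528 kg/h


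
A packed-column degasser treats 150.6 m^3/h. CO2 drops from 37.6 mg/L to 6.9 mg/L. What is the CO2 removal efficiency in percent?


CO2_out / CO2_in = 6.9 / 37.6 = 0.18351064
Fraction remaining = 0.18351064
efficiency = (1 - 0.18351064) * 100 = 81.6489 %

81.6489 %


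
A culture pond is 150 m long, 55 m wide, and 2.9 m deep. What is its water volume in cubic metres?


Base area = L * W = 150 * 55 = 8250 m^2
Volume = area * depth = 8250 * 2.9 = 23925 m^3

23925 m^3


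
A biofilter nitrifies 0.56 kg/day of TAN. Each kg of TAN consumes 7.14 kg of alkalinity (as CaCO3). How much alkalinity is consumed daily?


Alkalinity factor: 7.14 kg CaCO3 consumed per kg TAN nitrified
alk = 0.56 kg TAN * 7.14 = 3.9984 kg CaCO3/day

3.9984 kg CaCO3/day


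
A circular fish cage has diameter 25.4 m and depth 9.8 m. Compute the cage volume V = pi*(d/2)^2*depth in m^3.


r = d/2 = 25.4/2 = 12.7 m
Base area = pi*r^2 = pi*12.7^2 = 506.70748 m^2
Volume = 506.70748 * 9.8 = 4965.73 m^3

4965.73 m^3


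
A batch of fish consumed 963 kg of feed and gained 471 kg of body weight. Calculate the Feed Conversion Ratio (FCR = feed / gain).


FCR = feed consumed / weight gained
FCR = 963 kg / 471 kg = 2.04459

2.04459


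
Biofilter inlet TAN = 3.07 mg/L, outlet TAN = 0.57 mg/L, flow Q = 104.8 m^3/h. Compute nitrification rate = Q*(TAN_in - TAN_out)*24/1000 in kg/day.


Concentration drop: TAN_in - TAN_out = 3.07 - 0.57 = 2.5 mg/L
Hourly TAN removed = Q * dTAN = 104.8 m^3/h * 2.5 mg/L = 262 g/h  (m^3/h * mg/L = g/h)
Daily TAN removed = 262 * 24 = 6288 g/day
Convert to kg/day: 6288 / 1000 = 6.288 kg/day

6.288 kg/day


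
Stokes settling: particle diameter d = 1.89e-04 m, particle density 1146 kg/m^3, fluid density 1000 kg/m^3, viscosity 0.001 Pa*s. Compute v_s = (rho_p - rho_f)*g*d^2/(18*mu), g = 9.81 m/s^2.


Density difference: rho_p - rho_f = 1146 - 1000 = 146 kg/m^3
d^2 = (1.89e-04)^2 = 3.5721e-08 m^2
Numerator = (rho_p - rho_f) * g * d^2 = 146 * 9.81 * 3.5721e-08 = 5.1161759e-05
Denominator = 18 * mu = 18 * 0.001 = 0.018
v_s = 5.1161759e-05 / 0.018 = 0.00284232 m/s
Check: Re = rho_f * v_s * d / mu = 1000 * 0.00284232 * 1.89e-04 / 0.001 = 0.537 < 1, so Stokes' law applies.

0.00284232 m/s


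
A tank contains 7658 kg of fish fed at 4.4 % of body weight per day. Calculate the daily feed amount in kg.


Feeding rate fraction = 4.4% / 100 = 0.044
Daily feed = 7658 kg * 0.044 = 336.952 kg/day

336.952 kg/day


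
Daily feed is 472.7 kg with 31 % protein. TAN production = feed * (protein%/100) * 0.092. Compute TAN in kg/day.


Protein in feed = 472.7 * 31/100 = 146.537 kg/day
TAN = protein * 0.092 = 146.537 * 0.092 = 13.481404 kg/day

13.481404 kg/day


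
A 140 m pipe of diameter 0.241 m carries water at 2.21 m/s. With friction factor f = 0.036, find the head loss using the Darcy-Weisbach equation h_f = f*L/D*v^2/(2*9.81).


v^2 = 2.21^2 = 4.8841 m^2/s^2
L/D = 140/0.241 = 580.91286
h_f = f*(L/D)*v^2/(2g) = 0.036 * 580.91286 * 4.8841 / 19.62 = 5.20594 m

5.20594 m


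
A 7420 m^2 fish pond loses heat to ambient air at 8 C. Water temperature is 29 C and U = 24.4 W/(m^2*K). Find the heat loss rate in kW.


Temperature difference dT = 29 - 8 = 21 K
Heat loss (W) = U * A * dT = 24.4 * 7420 * 21 = 3802008 W
Convert to kW: 3802008 / 1000 = 3802.008 kW

3802.008 kW


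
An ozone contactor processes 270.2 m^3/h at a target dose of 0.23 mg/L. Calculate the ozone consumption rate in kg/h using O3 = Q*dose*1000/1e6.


O3 demand (mg/h) = Q * dose * 1000 = 270.2 * 0.23 * 1000 = 62146 mg/h
Convert mg to kg: 62146 / 1e6 = 0.062146 kg/h

0.062146 kg/h


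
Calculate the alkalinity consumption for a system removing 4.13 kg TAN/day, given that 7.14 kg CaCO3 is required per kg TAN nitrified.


Alkalinity factor: 7.14 kg CaCO3 consumed per kg TAN nitrified
alk = 4.13 kg TAN * 7.14 = 29.4882 kg CaCO3/day

29.4882 kg CaCO3/day


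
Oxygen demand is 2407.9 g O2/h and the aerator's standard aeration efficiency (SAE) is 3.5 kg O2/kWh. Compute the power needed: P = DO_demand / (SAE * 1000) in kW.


SAE in g O2/kWh = 3.5 * 1000 = 3500 g/kWh
P = DO_demand / SAE_g = 2407.9 / 3500 = 0.687971 kW

0.687971 kW


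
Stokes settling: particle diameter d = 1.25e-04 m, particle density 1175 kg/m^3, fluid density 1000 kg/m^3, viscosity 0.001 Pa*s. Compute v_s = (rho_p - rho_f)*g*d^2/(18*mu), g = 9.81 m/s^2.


Density difference: rho_p - rho_f = 1175 - 1000 = 175 kg/m^3
d^2 = (1.25e-04)^2 = 1.5625e-08 m^2
Numerator = (rho_p - rho_f) * g * d^2 = 175 * 9.81 * 1.5625e-08 = 2.6824219e-05
Denominator = 18 * mu = 18 * 0.001 = 0.018
v_s = 2.6824219e-05 / 0.018 = 0.00149023 m/s
Check: Re = rho_f * v_s * d / mu = 1000 * 0.00149023 * 1.25e-04 / 0.001 = 0.186 < 1, so Stokes' law applies.

0.00149023 m/s


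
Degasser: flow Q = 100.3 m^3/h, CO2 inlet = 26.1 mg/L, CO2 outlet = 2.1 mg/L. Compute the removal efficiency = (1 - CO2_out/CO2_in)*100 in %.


CO2_out / CO2_in = 2.1 / 26.1 = 0.08045977
Fraction remaining = 0.08045977
efficiency = (1 - 0.08045977) * 100 = 91.954 %

91.954 %


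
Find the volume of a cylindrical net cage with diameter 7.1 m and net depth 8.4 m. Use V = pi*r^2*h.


r = d/2 = 7.1/2 = 3.55 m
Base area = pi*r^2 = pi*3.55^2 = 39.591921 m^2
Volume = 39.591921 * 8.4 = 332.572 m^3

332.572 m^3


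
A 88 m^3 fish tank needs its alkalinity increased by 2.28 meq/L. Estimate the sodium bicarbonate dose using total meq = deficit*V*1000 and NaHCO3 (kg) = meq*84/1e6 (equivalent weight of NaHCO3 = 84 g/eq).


Tank volume in L = 88 m^3 * 1000 = 88000 L
Total meq required = 2.28 meq/L * 88000 L = 200640 meq
NaHCO3 mass = 200640 meq * 84 mg/meq / 1e6 = 16.8538 kg

16.8538 kg


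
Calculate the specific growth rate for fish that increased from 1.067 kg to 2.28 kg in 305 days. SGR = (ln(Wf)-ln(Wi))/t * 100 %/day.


ln(W_f) = ln(2.28) = 0.82417544
ln(W_i) = ln(1.067) = 0.064850972
ln(W_f) - ln(W_i) = 0.82417544 - 0.064850972 = 0.75932447
SGR = 0.75932447 / 305 * 100 = 0.248959 %/day

0.248959 %/day


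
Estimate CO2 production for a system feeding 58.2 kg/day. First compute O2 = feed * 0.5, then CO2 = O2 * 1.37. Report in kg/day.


O2 = 58.2 * 0.5 = 29.1
CO2 = 29.1 * 1.37 = 39.867

39.867 kg/day


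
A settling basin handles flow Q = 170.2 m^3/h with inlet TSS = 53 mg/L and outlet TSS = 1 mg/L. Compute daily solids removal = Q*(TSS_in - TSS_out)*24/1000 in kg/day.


Concentration drop: TSS_in - TSS_out = 53 - 1 = 52 mg/L
Hourly solids removed = Q * dTSS = 170.2 m^3/h * 52 mg/L = 8850.4 g/h  (m^3/h * mg/L = g/h)
Daily solids removed = 8850.4 * 24 = 212409.6 g/day
Convert g to kg: 212409.6 / 1000 = 212.4096 kg/day

212.4096 kg/day


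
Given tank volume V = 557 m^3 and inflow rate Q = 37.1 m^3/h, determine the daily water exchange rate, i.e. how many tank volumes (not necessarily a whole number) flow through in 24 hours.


Daily flow volume = 37.1 m^3/h * 24 h = 890.4 m^3/day
Exchanges = daily flow / tank volume = 890.4 / 557 = 1.59856 exchanges/day

1.59856 exchanges/day


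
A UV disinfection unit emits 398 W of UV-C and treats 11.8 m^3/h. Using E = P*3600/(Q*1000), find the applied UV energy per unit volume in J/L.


Energy delivered per hour = 398 W * 3600 s = 1432800 J/h
Volume treated per hour = 11.8 m^3/h * 1000 = 11800 L/h
dose = 1432800 / 11800 = 121.424 J/L

121.424 J/L


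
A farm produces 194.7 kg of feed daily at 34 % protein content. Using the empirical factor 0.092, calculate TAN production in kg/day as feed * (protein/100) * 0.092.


Protein in feed = 194.7 * 34/100 = 66.198 kg/day
TAN = protein * 0.092 = 66.198 * 0.092 = 6.090216 kg/day

6.090216 kg/day


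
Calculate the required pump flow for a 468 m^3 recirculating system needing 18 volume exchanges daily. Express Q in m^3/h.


Daily recirculation volume = 468 m^3 * 18 = 8424 m^3/day
Flow rate Q = daily volume / 24 h = 8424 / 24 = 351 m^3/h

351 m^3/h


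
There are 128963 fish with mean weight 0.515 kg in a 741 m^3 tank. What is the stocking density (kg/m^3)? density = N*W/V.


Total biomass = 128963 fish * 0.515 kg = 66415.945 kg
Density = total biomass / volume = 66415.945 / 741 = 89.6302 kg/m^3

89.6302 kg/m^3


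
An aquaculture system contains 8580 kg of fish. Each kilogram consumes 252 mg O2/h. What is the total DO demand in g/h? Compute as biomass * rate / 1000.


Total O2 consumption (mg/h) = 8580 kg * 252 mg/(kg*h) = 2162160 mg/h
Convert to g/h: 2162160 / 1000 = 2162.16 g/h

2162.16 g/h


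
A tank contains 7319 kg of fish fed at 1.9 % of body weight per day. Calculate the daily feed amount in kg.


Feeding rate fraction = 1.9% / 100 = 0.019
Daily feed = 7319 kg * 0.019 = 139.061 kg/day

139.061 kg/day


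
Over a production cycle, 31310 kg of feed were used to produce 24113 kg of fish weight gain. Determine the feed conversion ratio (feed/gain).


FCR = feed consumed / weight gained
FCR = 31310 kg / 24113 kg = 1.29847

1.29847


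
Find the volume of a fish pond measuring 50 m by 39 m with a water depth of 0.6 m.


Base area = L * W = 50 * 39 = 1950 m^2
Volume = area * depth = 1950 * 0.6 = 1170 m^3

1170 m^3


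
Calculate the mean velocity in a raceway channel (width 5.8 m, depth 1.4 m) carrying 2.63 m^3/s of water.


Cross-sectional area = W * d = 5.8 * 1.4 = 8.12 m^2
Velocity = Q / A = 2.63 / 8.12 = 0.323892 m/s

0.323892 m/s


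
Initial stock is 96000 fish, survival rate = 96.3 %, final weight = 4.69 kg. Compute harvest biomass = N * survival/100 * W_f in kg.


Survivors = 96000 * 96.3/100 = 92448 fish
Harvest biomass = survivors * W_f = 92448 * 4.69 = 433581.12 kg

433581.12 kg


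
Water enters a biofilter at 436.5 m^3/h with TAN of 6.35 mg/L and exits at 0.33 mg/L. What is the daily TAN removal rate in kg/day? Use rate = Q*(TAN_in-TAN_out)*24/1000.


Concentration drop: TAN_in - TAN_out = 6.35 - 0.33 = 6.02 mg/L
Hourly TAN removed = Q * dTAN = 436.5 m^3/h * 6.02 mg/L = 2627.73 g/h  (m^3/h * mg/L = g/h)
Daily TAN removed = 2627.73 * 24 = 63065.52 g/day
Convert to kg/day: 63065.52 / 1000 = 63.06552 kg/day

63.06552 kg/day


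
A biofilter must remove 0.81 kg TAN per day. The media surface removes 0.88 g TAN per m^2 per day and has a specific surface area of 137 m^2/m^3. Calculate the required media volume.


A = 0.81*1000 / 0.88 = 920.45455 m^2
V = 920.45455 / 137 = 6.71865

6.71865 m^3


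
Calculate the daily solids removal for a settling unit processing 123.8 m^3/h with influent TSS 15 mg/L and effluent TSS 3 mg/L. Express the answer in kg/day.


Concentration drop: TSS_in - TSS_out = 15 - 3 = 12 mg/L
Hourly solids removed = Q * dTSS = 123.8 m^3/h * 12 mg/L = 1485.6 g/h  (m^3/h * mg/L = g/h)
Daily solids removed = 1485.6 * 24 = 35654.4 g/day
Convert g to kg: 35654.4 / 1000 = 35.6544 kg/day

35.6544 kg/day


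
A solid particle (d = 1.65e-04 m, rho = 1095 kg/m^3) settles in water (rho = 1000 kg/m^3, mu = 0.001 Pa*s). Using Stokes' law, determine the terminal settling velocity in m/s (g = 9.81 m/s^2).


Density difference: rho_p - rho_f = 1095 - 1000 = 95 kg/m^3
d^2 = (1.65e-04)^2 = 2.7225e-08 m^2
Numerator = (rho_p - rho_f) * g * d^2 = 95 * 9.81 * 2.7225e-08 = 2.5372339e-05
Denominator = 18 * mu = 18 * 0.001 = 0.018
v_s = 2.5372339e-05 / 0.018 = 0.00140957 m/s
Check: Re = rho_f * v_s * d / mu = 1000 * 0.00140957 * 1.65e-04 / 0.001 = 0.233 < 1, so Stokes' law applies.

0.00140957 m/s


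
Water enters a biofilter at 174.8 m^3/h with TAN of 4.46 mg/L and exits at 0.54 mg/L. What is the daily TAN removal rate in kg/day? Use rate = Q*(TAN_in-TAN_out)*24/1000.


Concentration drop: TAN_in - TAN_out = 4.46 - 0.54 = 3.92 mg/L
Hourly TAN removed = Q * dTAN = 174.8 m^3/h * 3.92 mg/L = 685.216 g/h  (m^3/h * mg/L = g/h)
Daily TAN removed = 685.216 * 24 = 16445.184 g/day
Convert to kg/day: 16445.184 / 1000 = 16.445184 kg/day

16.445184 kg/day


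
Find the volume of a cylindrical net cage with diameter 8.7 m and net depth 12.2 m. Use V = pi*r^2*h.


r = d/2 = 8.7/2 = 4.35 m
Base area = pi*r^2 = pi*4.35^2 = 59.446787 m^2
Volume = 59.446787 * 12.2 = 725.251 m^3

725.251 m^3


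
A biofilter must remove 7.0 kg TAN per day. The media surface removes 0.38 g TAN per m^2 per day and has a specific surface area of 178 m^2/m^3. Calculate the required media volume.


A = 7.0*1000 / 0.38 = 18421.053 m^2
V = 18421.053 / 178 = 103.489

103.489 m^3


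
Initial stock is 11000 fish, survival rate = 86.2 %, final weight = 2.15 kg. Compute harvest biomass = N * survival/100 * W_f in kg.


Survivors = 11000 * 86.2/100 = 9482 fish
Harvest biomass = survivors * W_f = 9482 * 2.15 = 20386.3 kg

20386.3 kg


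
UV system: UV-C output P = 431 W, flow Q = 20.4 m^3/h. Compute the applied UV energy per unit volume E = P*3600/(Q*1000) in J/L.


Energy delivered per hour = 431 W * 3600 s = 1551600 J/h
Volume treated per hour = 20.4 m^3/h * 1000 = 20400 L/h
dose = 1551600 / 20400 = 76.0588 J/L

76.0588 J/L


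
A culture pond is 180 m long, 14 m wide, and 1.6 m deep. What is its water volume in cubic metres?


Base area = L * W = 180 * 14 = 2520 m^2
Volume = area * depth = 2520 * 1.6 = 4032 m^3

4032 m^3


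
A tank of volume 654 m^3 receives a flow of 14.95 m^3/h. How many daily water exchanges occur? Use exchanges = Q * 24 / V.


Daily flow volume = 14.95 m^3/h * 24 h = 358.8 m^3/day
Exchanges = daily flow / tank volume = 358.8 / 654 = 0.548624 exchanges/day

0.548624 exchanges/day


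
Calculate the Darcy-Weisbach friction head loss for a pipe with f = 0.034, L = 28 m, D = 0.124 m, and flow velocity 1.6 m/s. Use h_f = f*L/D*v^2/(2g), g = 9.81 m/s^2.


v^2 = 1.6^2 = 2.56 m^2/s^2
L/D = 28/0.124 = 225.80645
h_f = f*(L/D)*v^2/(2g) = 0.034 * 225.80645 * 2.56 / 19.62 = 1.00174 m

1.00174 m


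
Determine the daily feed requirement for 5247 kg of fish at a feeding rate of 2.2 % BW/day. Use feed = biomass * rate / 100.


Feeding rate fraction = 2.2% / 100 = 0.022
Daily feed = 5247 kg * 0.022 = 115.434 kg/day

115.434 kg/day


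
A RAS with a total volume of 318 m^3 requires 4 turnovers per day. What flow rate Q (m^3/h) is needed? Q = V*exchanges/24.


Daily recirculation volume = 318 m^3 * 4 = 1272 m^3/day
Flow rate Q = daily volume / 24 h = 1272 / 24 = 53 m^3/h

53 m^3/h


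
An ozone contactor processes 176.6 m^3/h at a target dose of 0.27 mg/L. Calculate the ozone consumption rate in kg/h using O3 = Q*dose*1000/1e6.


O3 demand (mg/h) = Q * dose * 1000 = 176.6 * 0.27 * 1000 = 47682 mg/h
Convert mg to kg: 47682 / 1e6 = 0.047682 kg/h

0.047682 kg/h


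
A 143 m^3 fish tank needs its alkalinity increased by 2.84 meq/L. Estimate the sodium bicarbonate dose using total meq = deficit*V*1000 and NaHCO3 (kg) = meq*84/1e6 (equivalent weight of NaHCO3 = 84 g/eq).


Tank volume in L = 143 m^3 * 1000 = 143000 L
Total meq required = 2.84 meq/L * 143000 L = 406120 meq
NaHCO3 mass = 406120 meq * 84 mg/meq / 1e6 = 34.1141 kg

34.1141 kg


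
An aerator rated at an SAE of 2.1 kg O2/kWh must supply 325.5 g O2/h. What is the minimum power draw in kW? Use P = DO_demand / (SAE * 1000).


SAE in g O2/kWh = 2.1 * 1000 = 2100 g/kWh
P = DO_demand / SAE_g = 325.5 / 2100 = 0.155 kW

0.155 kW


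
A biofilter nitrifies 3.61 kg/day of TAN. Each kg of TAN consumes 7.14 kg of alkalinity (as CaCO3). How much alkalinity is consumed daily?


Alkalinity factor: 7.14 kg CaCO3 consumed per kg TAN nitrified
alk = 3.61 kg TAN * 7.14 = 25.7754 kg CaCO3/day

25.7754 kg CaCO3/day


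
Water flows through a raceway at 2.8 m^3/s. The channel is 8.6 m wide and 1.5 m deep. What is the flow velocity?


Cross-sectional area = W * d = 8.6 * 1.5 = 12.9 m^2
Velocity = Q / A = 2.8 / 12.9 = 0.217054 m/s

0.217054 m/s


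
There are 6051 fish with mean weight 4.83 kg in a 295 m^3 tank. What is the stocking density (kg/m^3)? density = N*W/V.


Total biomass = 6051 fish * 4.83 kg = 29226.33 kg
Density = total biomass / volume = 29226.33 / 295 = 99.0723 kg/m^3

99.0723 kg/m^3


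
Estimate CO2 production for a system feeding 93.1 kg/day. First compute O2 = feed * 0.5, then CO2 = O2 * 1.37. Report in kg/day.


O2 = 93.1 * 0.5 = 46.55
CO2 = 46.55 * 1.37 = 63.7735

63.7735 kg/day


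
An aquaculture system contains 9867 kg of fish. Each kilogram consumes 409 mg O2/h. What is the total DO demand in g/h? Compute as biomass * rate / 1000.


Total O2 consumption (mg/h) = 9867 kg * 409 mg/(kg*h) = 4035603 mg/h
Convert to g/h: 4035603 / 1000 = 4035.603 g/h

4035.603 g/h


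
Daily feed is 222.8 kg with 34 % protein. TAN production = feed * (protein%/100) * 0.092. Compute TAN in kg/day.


Protein in feed = 222.8 * 34/100 = 75.752 kg/day
TAN = protein * 0.092 = 75.752 * 0.092 = 6.969184 kg/day

6.969184 kg/day


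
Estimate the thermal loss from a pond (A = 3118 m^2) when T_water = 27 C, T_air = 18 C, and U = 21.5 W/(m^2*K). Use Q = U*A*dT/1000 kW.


Temperature difference dT = 27 - 18 = 9 K
Heat loss (W) = U * A * dT = 21.5 * 3118 * 9 = 603333 W
Convert to kW: 603333 / 1000 = 603.333 kW

603.333 kW


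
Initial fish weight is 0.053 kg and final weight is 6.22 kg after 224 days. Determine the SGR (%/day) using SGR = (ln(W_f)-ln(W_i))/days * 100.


ln(W_f) = ln(6.22) = 1.8277699
ln(W_i) = ln(0.053) = -2.9374634
ln(W_f) - ln(W_i) = 1.8277699 - -2.9374634 = 4.7652333
SGR = 4.7652333 / 224 * 100 = 2.12734 %/day

2.12734 %/day


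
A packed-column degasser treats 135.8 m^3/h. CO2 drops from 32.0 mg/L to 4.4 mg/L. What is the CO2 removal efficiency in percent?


CO2_out / CO2_in = 4.4 / 32.0 = 0.1375
Fraction remaining = 0.1375
efficiency = (1 - 0.1375) * 100 = 86.25 %

86.25 %


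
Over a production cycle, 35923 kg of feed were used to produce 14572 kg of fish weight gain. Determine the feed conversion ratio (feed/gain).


FCR = feed consumed / weight gained
FCR = 35923 kg / 14572 kg = 2.46521

2.46521


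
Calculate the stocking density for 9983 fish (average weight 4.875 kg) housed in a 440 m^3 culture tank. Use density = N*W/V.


Total biomass = 9983 fish * 4.875 kg = 48667.125 kg
Density = total biomass / volume = 48667.125 / 440 = 110.607 kg/m^3

110.607 kg/m^3


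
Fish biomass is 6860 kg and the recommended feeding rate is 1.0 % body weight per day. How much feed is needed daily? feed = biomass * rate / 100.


Feeding rate fraction = 1.0% / 100 = 0.01
Daily feed = 6860 kg * 0.01 = 68.6 kg/day

68.6 kg/day


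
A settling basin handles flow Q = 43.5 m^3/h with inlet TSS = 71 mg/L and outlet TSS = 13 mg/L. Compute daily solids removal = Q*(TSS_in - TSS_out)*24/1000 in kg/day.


Concentration drop: TSS_in - TSS_out = 71 - 13 = 58 mg/L
Hourly solids removed = Q * dTSS = 43.5 m^3/h * 58 mg/L = 2523 g/h  (m^3/h * mg/L = g/h)
Daily solids removed = 2523 * 24 = 60552 g/day
Convert g to kg: 60552 / 1000 = 60.552 kg/day

60.552 kg/day


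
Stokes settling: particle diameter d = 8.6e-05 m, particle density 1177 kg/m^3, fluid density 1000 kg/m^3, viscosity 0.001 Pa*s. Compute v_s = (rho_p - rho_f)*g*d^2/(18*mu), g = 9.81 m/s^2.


Density difference: rho_p - rho_f = 1177 - 1000 = 177 kg/m^3
d^2 = (8.6e-05)^2 = 7.396e-09 m^2
Numerator = (rho_p - rho_f) * g * d^2 = 177 * 9.81 * 7.396e-09 = 1.2842193e-05
Denominator = 18 * mu = 18 * 0.001 = 0.018
v_s = 1.2842193e-05 / 0.018 = 7.13455e-04 m/s
Check: Re = rho_f * v_s * d / mu = 1000 * 7.13455e-04 * 8.6e-05 / 0.001 = 0.0614 < 1, so Stokes' law applies.

7.13455e-04 m/s


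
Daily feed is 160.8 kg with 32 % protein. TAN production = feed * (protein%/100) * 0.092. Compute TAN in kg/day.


Protein in feed = 160.8 * 32/100 = 51.456 kg/day
TAN = protein * 0.092 = 51.456 * 0.092 = 4.733952 kg/day

4.733952 kg/day


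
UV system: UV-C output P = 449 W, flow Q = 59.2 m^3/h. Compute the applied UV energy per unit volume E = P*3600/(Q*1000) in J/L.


Energy delivered per hour = 449 W * 3600 s = 1616400 J/h
Volume treated per hour = 59.2 m^3/h * 1000 = 59200 L/h
dose = 1616400 / 59200 = 27.3041 J/L

27.3041 J/L


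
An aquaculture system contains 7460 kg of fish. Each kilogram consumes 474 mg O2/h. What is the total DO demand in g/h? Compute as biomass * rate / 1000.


Total O2 consumption (mg/h) = 7460 kg * 474 mg/(kg*h) = 3536040 mg/h
Convert to g/h: 3536040 / 1000 = 3536.04 g/h

3536.04 g/h


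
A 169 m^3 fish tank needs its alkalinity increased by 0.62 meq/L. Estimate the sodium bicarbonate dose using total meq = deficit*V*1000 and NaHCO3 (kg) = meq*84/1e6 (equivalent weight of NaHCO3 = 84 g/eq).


Tank volume in L = 169 m^3 * 1000 = 169000 L
Total meq required = 0.62 meq/L * 169000 L = 104780 meq
NaHCO3 mass = 104780 meq * 84 mg/meq / 1e6 = 8.80152 kg

8.80152 kg


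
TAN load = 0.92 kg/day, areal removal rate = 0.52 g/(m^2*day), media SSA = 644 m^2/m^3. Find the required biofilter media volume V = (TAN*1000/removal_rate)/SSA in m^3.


A = 0.92*1000 / 0.52 = 1769.2308 m^2
V = 1769.2308 / 644 = 2.74725

2.74725 m^3


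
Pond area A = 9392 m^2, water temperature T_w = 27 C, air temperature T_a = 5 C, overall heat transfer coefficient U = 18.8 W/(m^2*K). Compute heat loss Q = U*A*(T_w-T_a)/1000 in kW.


Temperature difference dT = 27 - 5 = 22 K
Heat loss (W) = U * A * dT = 18.8 * 9392 * 22 = 3884531.2 W
Convert to kW: 3884531.2 / 1000 = 3884.5312 kW

3884.5312 kW


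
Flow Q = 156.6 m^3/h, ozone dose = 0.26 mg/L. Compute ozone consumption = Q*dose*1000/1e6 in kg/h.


O3 demand (mg/h) = Q * dose * 1000 = 156.6 * 0.26 * 1000 = 40716 mg/h
Convert mg to kg: 40716 / 1e6 = 0.040716 kg/h

0.040716 kg/h


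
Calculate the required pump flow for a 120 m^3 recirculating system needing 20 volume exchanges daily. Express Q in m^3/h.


Daily recirculation volume = 120 m^3 * 20 = 2400 m^3/day
Flow rate Q = daily volume / 24 h = 2400 / 24 = 100 m^3/h

100 m^3/h


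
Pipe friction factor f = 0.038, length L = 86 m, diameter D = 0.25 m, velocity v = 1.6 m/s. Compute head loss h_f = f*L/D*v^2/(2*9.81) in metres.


v^2 = 1.6^2 = 2.56 m^2/s^2
L/D = 86/0.25 = 344
h_f = f*(L/D)*v^2/(2g) = 0.038 * 344 * 2.56 / 19.62 = 1.70562 m

1.70562 m


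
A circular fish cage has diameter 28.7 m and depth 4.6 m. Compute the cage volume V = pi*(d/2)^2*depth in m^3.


r = d/2 = 28.7/2 = 14.35 m
Base area = pi*r^2 = pi*14.35^2 = 646.92461 m^2
Volume = 646.92461 * 4.6 = 2975.85 m^3

2975.85 m^3


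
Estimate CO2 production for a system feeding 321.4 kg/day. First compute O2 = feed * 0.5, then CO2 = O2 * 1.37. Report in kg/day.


O2 = 321.4 * 0.5 = 160.7
CO2 = 160.7 * 1.37 = 220.159

220.159 kg/day


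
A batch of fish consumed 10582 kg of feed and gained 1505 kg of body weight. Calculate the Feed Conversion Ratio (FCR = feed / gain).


FCR = feed consumed / weight gained
FCR = 10582 kg / 1505 kg = 7.03123

7.03123


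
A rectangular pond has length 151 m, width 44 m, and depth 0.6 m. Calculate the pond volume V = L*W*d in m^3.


Base area = L * W = 151 * 44 = 6644 m^2
Volume = area * depth = 6644 * 0.6 = 3986.4 m^3

3986.4 m^3


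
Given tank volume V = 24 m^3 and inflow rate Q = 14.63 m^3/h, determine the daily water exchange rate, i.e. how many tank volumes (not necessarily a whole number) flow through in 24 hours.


Daily flow volume = 14.63 m^3/h * 24 h = 351.12 m^3/day
Exchanges = daily flow / tank volume = 351.12 / 24 = 14.63 exchanges/day

14.63 exchanges/day


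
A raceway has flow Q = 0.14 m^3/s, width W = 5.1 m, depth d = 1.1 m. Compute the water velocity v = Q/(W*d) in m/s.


Cross-sectional area = W * d = 5.1 * 1.1 = 5.61 m^2
Velocity = Q / A = 0.14 / 5.61 = 0.0249554 m/s

0.0249554 m/s


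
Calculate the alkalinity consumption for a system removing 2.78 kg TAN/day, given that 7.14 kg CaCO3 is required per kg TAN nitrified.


Alkalinity factor: 7.14 kg CaCO3 consumed per kg TAN nitrified
alk = 2.78 kg TAN * 7.14 = 19.8492 kg CaCO3/day

19.8492 kg CaCO3/day


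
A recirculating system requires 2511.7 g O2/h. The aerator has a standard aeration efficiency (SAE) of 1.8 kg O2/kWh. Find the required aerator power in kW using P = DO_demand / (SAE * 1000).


SAE in g O2/kWh = 1.8 * 1000 = 1800 g/kWh
P = DO_demand / SAE_g = 2511.7 / 1800 = 1.39539 kW

1.39539 kW


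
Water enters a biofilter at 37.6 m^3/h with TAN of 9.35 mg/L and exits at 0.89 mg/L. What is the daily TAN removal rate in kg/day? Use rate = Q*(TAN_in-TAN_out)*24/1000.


Concentration drop: TAN_in - TAN_out = 9.35 - 0.89 = 8.46 mg/L
Hourly TAN removed = Q * dTAN = 37.6 m^3/h * 8.46 mg/L = 318.096 g/h  (m^3/h * mg/L = g/h)
Daily TAN removed = 318.096 * 24 = 7634.304 g/day
Convert to kg/day: 7634.304 / 1000 = 7.634304 kg/day

7.634304 kg/day


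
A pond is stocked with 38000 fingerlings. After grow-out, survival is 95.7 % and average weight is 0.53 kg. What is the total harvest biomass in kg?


Survivors = 38000 * 95.7/100 = 36366 fish
Harvest biomass = survivors * W_f = 36366 * 0.53 = 19273.98 kg

19273.98 kg


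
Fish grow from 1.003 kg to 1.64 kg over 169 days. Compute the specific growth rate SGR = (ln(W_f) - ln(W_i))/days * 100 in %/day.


ln(W_f) = ln(1.64) = 0.49469624
ln(W_i) = ln(1.003) = 0.002995509
ln(W_f) - ln(W_i) = 0.49469624 - 0.002995509 = 0.49170073
SGR = 0.49170073 / 169 * 100 = 0.290947 %/day

0.290947 %/day


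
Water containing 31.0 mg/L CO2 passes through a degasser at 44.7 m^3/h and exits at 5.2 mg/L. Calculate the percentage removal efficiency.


CO2_out / CO2_in = 5.2 / 31.0 = 0.16774194
Fraction remaining = 0.16774194
efficiency = (1 - 0.16774194) * 100 = 83.2258 %

83.2258 %


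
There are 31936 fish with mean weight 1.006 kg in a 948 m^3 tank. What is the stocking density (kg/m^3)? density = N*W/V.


Total biomass = 31936 fish * 1.006 kg = 32127.616 kg
Density = total biomass / volume = 32127.616 / 948 = 33.8899 kg/m^3

33.8899 kg/m^3


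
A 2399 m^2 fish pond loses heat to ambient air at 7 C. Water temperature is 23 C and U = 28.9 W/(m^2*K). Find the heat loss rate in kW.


Temperature difference dT = 23 - 7 = 16 K
Heat loss (W) = U * A * dT = 28.9 * 2399 * 16 = 1109297.6 W
Convert to kW: 1109297.6 / 1000 = 1109.2976 kW

1109.2976 kW


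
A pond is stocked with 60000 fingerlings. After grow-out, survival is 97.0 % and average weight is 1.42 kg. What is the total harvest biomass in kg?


Survivors = 60000 * 97.0/100 = 58200 fish
Harvest biomass = survivors * W_f = 58200 * 1.42 = 82644 kg

82644 kg


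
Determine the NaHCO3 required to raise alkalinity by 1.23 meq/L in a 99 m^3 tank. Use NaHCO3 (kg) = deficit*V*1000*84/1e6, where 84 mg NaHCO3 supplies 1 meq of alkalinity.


Tank volume in L = 99 m^3 * 1000 = 99000 L
Total meq required = 1.23 meq/L * 99000 L = 121770 meq
NaHCO3 mass = 121770 meq * 84 mg/meq / 1e6 = 10.2287 kg

10.2287 kg


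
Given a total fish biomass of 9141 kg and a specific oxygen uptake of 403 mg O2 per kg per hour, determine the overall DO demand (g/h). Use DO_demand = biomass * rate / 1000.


Total O2 consumption (mg/h) = 9141 kg * 403 mg/(kg*h) = 3683823 mg/h
Convert to g/h: 3683823 / 1000 = 3683.823 g/h

3683.823 g/h


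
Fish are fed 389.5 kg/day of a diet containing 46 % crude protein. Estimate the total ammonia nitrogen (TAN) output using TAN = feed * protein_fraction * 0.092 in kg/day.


Protein in feed = 389.5 * 46/100 = 179.17 kg/day
TAN = protein * 0.092 = 179.17 * 0.092 = 16.48364 kg/day

16.48364 kg/day


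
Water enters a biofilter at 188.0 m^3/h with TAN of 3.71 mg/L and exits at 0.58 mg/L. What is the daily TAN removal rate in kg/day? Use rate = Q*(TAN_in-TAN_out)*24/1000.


Concentration drop: TAN_in - TAN_out = 3.71 - 0.58 = 3.13 mg/L
Hourly TAN removed = Q * dTAN = 188.0 m^3/h * 3.13 mg/L = 588.44 g/h  (m^3/h * mg/L = g/h)
Daily TAN removed = 588.44 * 24 = 14122.56 g/day
Convert to kg/day: 14122.56 / 1000 = 14.12256 kg/day

14.12256 kg/day


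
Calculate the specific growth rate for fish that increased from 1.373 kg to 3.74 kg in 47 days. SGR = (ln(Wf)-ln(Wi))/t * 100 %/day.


ln(W_f) = ln(3.74) = 1.3190856
ln(W_i) = ln(1.373) = 0.31699813
ln(W_f) - ln(W_i) = 1.3190856 - 0.31699813 = 1.0020875
SGR = 1.0020875 / 47 * 100 = 2.1321 %/day

2.1321 %/day


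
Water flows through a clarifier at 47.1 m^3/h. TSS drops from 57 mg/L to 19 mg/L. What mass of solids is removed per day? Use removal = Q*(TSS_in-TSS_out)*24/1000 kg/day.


Concentration drop: TSS_in - TSS_out = 57 - 19 = 38 mg/L
Hourly solids removed = Q * dTSS = 47.1 m^3/h * 38 mg/L = 1789.8 g/h  (m^3/h * mg/L = g/h)
Daily solids removed = 1789.8 * 24 = 42955.2 g/day
Convert g to kg: 42955.2 / 1000 = 42.9552 kg/day

42.9552 kg/day


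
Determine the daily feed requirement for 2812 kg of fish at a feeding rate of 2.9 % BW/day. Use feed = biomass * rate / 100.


Feeding rate fraction = 2.9% / 100 = 0.029
Daily feed = 2812 kg * 0.029 = 81.548 kg/day

81.548 kg/day


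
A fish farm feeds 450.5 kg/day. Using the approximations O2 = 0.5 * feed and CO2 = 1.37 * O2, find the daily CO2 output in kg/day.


O2 = 450.5 * 0.5 = 225.25
CO2 = 225.25 * 1.37 = 308.5925

308.5925 kg/day


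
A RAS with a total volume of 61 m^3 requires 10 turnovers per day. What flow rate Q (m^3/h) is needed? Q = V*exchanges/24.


Daily recirculation volume = 61 m^3 * 10 = 610 m^3/day
Flow rate Q = daily volume / 24 h = 610 / 24 = 25.4167 m^3/h

25.4167 m^3/h


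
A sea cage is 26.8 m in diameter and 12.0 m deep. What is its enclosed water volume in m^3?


r = d/2 = 26.8/2 = 13.4 m
Base area = pi*r^2 = pi*13.4^2 = 564.10438 m^2
Volume = 564.10438 * 12.0 = 6769.25 m^3

6769.25 m^3


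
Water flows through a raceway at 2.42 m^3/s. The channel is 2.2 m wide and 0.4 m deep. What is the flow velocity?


Cross-sectional area = W * d = 2.2 * 0.4 = 0.88 m^2
Velocity = Q / A = 2.42 / 0.88 = 2.75 m/s

2.75 m/s


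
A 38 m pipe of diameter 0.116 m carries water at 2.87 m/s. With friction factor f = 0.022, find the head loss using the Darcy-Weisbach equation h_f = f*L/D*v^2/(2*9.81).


v^2 = 2.87^2 = 8.2369 m^2/s^2
L/D = 38/0.116 = 327.58621
h_f = f*(L/D)*v^2/(2g) = 0.022 * 327.58621 * 8.2369 / 19.62 = 3.02561 m

3.02561 m


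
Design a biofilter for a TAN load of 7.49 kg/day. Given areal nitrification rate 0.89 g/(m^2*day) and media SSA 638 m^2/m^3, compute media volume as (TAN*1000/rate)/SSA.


A = 7.49*1000 / 0.89 = 8415.7303 m^2
V = 8415.7303 / 638 = 13.1908

13.1908 m^3


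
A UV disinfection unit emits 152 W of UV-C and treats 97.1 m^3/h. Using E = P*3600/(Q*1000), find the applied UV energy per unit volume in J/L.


Energy delivered per hour = 152 W * 3600 s = 547200 J/h
Volume treated per hour = 97.1 m^3/h * 1000 = 97100 L/h
dose = 547200 / 97100 = 5.63543 J/L

5.63543 J/L


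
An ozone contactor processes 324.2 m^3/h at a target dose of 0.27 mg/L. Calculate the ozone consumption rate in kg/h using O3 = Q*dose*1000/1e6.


O3 demand (mg/h) = Q * dose * 1000 = 324.2 * 0.27 * 1000 = 87534 mg/h
Convert mg to kg: 87534 / 1e6 = 0.087534 kg/h

0.087534 kg/h


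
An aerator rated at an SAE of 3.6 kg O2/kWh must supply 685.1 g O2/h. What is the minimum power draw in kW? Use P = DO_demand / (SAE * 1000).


SAE in g O2/kWh = 3.6 * 1000 = 3600 g/kWh
P = DO_demand / SAE_g = 685.1 / 3600 = 0.190306 kW

0.190306 kW


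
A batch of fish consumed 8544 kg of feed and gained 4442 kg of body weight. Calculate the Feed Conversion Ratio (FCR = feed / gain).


FCR = feed consumed / weight gained
FCR = 8544 kg / 4442 kg = 1.92346

1.92346


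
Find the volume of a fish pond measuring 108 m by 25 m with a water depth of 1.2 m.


Base area = L * W = 108 * 25 = 2700 m^2
Volume = area * depth = 2700 * 1.2 = 3240 m^3

3240 m^3


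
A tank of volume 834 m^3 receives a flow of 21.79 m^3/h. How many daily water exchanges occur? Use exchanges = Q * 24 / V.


Daily flow volume = 21.79 m^3/h * 24 h = 522.96 m^3/day
Exchanges = daily flow / tank volume = 522.96 / 834 = 0.62705 exchanges/day

0.62705 exchanges/day


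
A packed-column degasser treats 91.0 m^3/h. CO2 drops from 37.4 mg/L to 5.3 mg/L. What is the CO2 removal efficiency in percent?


CO2_out / CO2_in = 5.3 / 37.4 = 0.14171123
Fraction remaining = 0.14171123
efficiency = (1 - 0.14171123) * 100 = 85.8289 %

85.8289 %


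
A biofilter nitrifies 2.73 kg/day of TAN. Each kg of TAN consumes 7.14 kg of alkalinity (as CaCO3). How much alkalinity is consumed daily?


Alkalinity factor: 7.14 kg CaCO3 consumed per kg TAN nitrified
alk = 2.73 kg TAN * 7.14 = 19.4922 kg CaCO3/day

19.4922 kg CaCO3/day


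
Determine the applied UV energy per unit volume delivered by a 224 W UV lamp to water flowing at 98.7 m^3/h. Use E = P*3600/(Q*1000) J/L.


Energy delivered per hour = 224 W * 3600 s = 806400 J/h
Volume treated per hour = 98.7 m^3/h * 1000 = 98700 L/h
dose = 806400 / 98700 = 8.17021 J/L

8.17021 J/L


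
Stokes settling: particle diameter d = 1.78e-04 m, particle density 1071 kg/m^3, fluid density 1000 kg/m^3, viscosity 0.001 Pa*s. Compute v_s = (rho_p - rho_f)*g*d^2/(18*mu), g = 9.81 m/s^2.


Density difference: rho_p - rho_f = 1071 - 1000 = 71 kg/m^3
d^2 = (1.78e-04)^2 = 3.1684e-08 m^2
Numerator = (rho_p - rho_f) * g * d^2 = 71 * 9.81 * 3.1684e-08 = 2.2068223e-05
Denominator = 18 * mu = 18 * 0.001 = 0.018
v_s = 2.2068223e-05 / 0.018 = 0.00122601 m/s
Check: Re = rho_f * v_s * d / mu = 1000 * 0.00122601 * 1.78e-04 / 0.001 = 0.218 < 1, so Stokes' law applies.

0.00122601 m/s


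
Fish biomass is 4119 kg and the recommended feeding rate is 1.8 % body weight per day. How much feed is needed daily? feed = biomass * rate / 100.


Feeding rate fraction = 1.8% / 100 = 0.018
Daily feed = 4119 kg * 0.018 = 74.142 kg/day

74.142 kg/day


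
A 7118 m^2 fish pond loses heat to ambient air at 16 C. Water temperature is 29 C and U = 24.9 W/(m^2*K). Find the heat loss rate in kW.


Temperature difference dT = 29 - 16 = 13 K
Heat loss (W) = U * A * dT = 24.9 * 7118 * 13 = 2304096.6 W
Convert to kW: 2304096.6 / 1000 = 2304.0966 kW

2304.0966 kW


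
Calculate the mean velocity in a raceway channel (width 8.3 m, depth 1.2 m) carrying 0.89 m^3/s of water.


Cross-sectional area = W * d = 8.3 * 1.2 = 9.96 m^2
Velocity = Q / A = 0.89 / 9.96 = 0.0893574 m/s

0.0893574 m/s
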